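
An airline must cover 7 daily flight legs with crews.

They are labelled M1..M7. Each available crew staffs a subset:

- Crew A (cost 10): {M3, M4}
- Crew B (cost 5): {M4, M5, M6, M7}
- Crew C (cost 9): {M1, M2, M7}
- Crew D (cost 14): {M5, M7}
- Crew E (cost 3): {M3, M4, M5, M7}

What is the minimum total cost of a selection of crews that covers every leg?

B, C, E together cover every leg (B ∪ C ∪ E = {M1, M2, M3, M4, M5, M6, M7}); total cost 5 + 9 + 3 = 17.
No covering selection has total cost below 17.

17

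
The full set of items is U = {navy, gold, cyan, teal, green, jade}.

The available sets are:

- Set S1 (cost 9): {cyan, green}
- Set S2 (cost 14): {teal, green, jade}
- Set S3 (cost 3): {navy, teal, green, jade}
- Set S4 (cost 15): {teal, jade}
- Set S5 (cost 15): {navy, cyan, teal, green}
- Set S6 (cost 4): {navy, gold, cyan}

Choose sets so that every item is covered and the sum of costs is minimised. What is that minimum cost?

7

S3, S6 together cover every item (S3 ∪ S6 = {navy, gold, cyan, teal, green, jade}); total cost 3 + 4 = 7.
No covering selection has total cost below 7.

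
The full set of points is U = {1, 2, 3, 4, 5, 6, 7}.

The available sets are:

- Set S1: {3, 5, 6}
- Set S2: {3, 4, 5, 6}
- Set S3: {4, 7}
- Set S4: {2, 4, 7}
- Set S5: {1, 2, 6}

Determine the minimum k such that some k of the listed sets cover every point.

3

S1 and S4 and S5 together: S1 ∪ S4 ∪ S5 = {1, 2, 3, 4, 5, 6, 7} — every point is covered.
Only S5 contains 1, so S5 is forced; the remaining 4 points need at least 2 more sets (each remaining set adds at most 3) — so at least 3 sets are needed, and 3 is optimal.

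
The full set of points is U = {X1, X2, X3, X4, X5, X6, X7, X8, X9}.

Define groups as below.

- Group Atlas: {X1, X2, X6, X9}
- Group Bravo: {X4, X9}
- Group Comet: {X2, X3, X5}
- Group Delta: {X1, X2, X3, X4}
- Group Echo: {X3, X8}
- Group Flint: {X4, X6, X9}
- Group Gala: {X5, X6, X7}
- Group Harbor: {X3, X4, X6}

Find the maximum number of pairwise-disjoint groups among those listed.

Bravo, Echo, Gala are pairwise disjoint (Bravo={X4,X9}; Echo={X3,X8}; Gala={X5,X6,X7}).
Every remaining group overlaps one of these, and no 4 of the listed groups are pairwise disjoint, so 3 is the maximum.

3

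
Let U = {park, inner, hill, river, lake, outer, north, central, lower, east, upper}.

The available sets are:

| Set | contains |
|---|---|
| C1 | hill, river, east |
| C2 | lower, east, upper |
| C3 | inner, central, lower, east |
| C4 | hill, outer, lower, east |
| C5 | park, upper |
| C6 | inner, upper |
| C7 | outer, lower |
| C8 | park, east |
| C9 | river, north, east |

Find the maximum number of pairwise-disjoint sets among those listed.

3

C5, C7, C9 are pairwise disjoint (C5={park,upper}; C7={outer,lower}; C9={river,north,east}).
Every remaining set overlaps one of these, and no 4 of the listed sets are pairwise disjoint, so 3 is the maximum.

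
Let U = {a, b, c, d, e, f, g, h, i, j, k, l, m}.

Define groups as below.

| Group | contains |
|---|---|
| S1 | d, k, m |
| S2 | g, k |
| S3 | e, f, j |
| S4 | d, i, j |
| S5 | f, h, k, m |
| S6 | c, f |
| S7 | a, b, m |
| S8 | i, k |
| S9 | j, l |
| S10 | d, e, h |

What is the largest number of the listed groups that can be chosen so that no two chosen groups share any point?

S2, S6, S7, S9, S10 are pairwise disjoint (S2={g,k}; S6={c,f}; S7={a,b,m}; S9={j,l}; S10={d,e,h}).
Every remaining group overlaps one of these, and no 6 of the listed groups are pairwise disjoint, so 5 is the maximum.

5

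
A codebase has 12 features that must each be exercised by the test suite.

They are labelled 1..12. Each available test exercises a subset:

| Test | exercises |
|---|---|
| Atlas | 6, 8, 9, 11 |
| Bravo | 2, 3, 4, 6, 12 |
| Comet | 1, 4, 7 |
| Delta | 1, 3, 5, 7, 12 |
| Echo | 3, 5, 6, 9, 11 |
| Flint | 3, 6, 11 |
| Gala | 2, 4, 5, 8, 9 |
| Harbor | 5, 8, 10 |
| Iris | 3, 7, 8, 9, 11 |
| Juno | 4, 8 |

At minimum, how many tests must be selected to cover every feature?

4

Bravo and Delta and Harbor and Iris together: Bravo ∪ Delta ∪ Harbor ∪ Iris = {1, 2, 3, 4, 5, 6, 7, 8, 9, 10, 11, 12} — every feature is covered.
No 3 of the 10 tests cover everything (all 120 combinations miss at least one feature), so 4 is optimal.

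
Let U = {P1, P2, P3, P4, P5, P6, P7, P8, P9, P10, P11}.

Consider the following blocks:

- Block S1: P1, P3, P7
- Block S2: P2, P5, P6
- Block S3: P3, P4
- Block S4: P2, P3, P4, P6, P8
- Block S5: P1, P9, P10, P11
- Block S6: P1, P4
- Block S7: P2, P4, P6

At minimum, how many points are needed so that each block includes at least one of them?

3

H = {P1, P4, P6} meets every block (each contains at least one member of H), and |H| = 3.
The blocks S2, S3, S5 are pairwise disjoint, so any hitting set needs a separate point for each — at least 3. Hence 3 is optimal.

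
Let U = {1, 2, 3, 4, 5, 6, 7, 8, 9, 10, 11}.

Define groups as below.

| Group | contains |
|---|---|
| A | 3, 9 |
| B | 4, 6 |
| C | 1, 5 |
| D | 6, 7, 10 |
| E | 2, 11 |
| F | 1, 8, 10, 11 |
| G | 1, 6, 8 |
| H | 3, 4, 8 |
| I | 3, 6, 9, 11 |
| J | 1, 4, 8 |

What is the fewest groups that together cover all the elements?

5

C, D, E, H, and I cover everything between them: the union {1, 2, 3, 4, 5, 6, 7, 8, 9, 10, 11} is all of U.
No 4 of the 10 groups cover everything (all 210 combinations miss at least one element), so 5 is optimal.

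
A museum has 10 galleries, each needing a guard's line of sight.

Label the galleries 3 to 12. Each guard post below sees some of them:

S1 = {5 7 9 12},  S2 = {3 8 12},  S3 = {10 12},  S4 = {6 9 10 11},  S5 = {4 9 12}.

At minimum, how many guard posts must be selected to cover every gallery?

Take {S1, S2, S4, S5}. Their union is {3, 4, 5, 6, 7, 8, 9, 10, 11, 12}, which is all 10 galleries.
Only S5 contains 4, so S5 is forced; the remaining 7 galleries need at least 3 more guard posts (each remaining guard post adds at most 3) — so at least 4 guard posts are needed, and 4 is optimal.

4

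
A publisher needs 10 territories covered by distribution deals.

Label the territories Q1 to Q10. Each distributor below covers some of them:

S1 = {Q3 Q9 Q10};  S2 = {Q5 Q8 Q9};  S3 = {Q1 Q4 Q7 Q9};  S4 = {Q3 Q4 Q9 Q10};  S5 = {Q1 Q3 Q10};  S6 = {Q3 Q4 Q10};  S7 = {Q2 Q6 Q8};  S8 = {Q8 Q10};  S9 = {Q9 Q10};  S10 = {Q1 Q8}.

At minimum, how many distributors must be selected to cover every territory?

Take {S2, S3, S4, S7}. Their union is {Q1, Q2, Q3, Q4, Q5, Q6, Q7, Q8, Q9, Q10}, which is all 10 territories.
Only S2 contains Q5, so S2 is forced; the remaining 7 territories need at least 3 more distributors (each remaining distributor adds at most 3) — so at least 4 distributors are needed, and 4 is optimal.

4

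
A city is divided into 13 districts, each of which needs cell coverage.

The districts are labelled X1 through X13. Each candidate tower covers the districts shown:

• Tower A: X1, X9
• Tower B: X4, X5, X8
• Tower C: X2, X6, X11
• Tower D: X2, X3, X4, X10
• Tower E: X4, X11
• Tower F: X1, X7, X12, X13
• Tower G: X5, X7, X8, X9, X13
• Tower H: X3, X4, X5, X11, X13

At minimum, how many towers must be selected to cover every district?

Take {C, D, F, G}. Their union is {X1, X2, X3, X4, X5, X6, X7, X8, X9, X10, X11, X12, X13}, which is all 13 districts.
Only F contains X12, so F is forced; the remaining 9 districts need at least 3 more towers (each remaining tower adds at most 4) — so at least 4 towers are needed, and 4 is optimal.

4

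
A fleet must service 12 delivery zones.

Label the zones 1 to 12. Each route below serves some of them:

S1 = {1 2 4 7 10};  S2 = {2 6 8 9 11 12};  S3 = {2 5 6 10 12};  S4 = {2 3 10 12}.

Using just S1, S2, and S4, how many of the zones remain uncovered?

1

Union of S1, S2, S4 = {1, 2, 3, 4, 6, 7, 8, 9, 10, 11, 12}.
Not covered: 5 — 1 zone.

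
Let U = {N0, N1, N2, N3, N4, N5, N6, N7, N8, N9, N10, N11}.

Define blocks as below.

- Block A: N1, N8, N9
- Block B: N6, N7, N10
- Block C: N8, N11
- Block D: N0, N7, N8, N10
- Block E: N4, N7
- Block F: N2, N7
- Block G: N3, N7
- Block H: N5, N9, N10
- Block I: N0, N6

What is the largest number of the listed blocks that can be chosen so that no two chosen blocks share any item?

C, E, H, I are pairwise disjoint (C={N8,N11}; E={N4,N7}; H={N5,N9,N10}; I={N0,N6}).
Every remaining block overlaps one of these, and no 5 of the listed blocks are pairwise disjoint, so 4 is the maximum.

4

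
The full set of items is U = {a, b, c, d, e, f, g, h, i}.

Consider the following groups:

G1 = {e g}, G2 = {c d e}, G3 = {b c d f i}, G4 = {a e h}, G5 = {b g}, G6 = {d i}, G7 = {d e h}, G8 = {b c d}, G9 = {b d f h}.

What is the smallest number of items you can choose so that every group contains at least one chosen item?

3

Take T = {b, e, i}. Each listed group contains at least one of these, so T is a hitting set of size 3.
The groups G4, G5, G6 are pairwise disjoint, so any hitting set needs a separate item for each — at least 3. Hence 3 is optimal.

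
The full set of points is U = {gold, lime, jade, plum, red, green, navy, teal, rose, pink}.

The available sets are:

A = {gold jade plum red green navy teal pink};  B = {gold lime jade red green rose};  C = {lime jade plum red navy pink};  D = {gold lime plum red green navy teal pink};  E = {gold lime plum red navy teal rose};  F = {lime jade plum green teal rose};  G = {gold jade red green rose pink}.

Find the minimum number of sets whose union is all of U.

D and F together: D ∪ F = {gold, lime, jade, plum, red, green, navy, teal, rose, pink} — every point is covered.
No single set has all 10 points (the largest, A, has 8), so 2 is optimal.

2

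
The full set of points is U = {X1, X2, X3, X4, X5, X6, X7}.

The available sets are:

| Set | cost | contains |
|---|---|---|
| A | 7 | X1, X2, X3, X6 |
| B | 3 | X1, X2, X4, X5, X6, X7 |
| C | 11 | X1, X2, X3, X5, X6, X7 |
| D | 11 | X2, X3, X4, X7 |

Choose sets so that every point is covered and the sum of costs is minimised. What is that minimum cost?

A, B together cover every point (A ∪ B = {X1, X2, X3, X4, X5, X6, X7}); total cost 7 + 3 = 10.
No covering selection has total cost below 10.

10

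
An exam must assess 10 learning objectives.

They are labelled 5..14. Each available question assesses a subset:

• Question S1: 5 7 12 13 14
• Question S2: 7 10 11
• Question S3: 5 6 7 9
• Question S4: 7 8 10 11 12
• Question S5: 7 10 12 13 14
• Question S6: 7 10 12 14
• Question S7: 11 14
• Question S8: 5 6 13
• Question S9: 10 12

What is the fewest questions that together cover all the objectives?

S1 and S3 and S4 together: S1 ∪ S3 ∪ S4 = {5, 6, 7, 8, 9, 10, 11, 12, 13, 14} — every objective is covered.
Only S4 contains 8, so S4 is forced; the remaining 5 objectives need at least 2 more questions (each remaining question adds at most 3) — so at least 3 questions are needed, and 3 is optimal.

3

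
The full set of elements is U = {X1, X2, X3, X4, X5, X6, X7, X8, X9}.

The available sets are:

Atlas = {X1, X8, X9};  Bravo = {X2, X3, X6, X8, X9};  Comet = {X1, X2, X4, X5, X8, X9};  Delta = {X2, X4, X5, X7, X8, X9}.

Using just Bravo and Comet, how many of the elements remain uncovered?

Union of Bravo, Comet = {X1, X2, X3, X4, X5, X6, X8, X9}.
Not covered: X7 — 1 element.

1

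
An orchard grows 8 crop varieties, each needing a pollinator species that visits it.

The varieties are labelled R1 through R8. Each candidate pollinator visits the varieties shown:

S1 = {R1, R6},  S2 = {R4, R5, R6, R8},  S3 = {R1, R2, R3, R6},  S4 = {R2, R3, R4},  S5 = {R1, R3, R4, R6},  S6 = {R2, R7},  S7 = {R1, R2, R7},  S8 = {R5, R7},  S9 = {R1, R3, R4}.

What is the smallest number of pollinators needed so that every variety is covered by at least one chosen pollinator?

S2 and S5 and S7 together: S2 ∪ S5 ∪ S7 = {R1, R2, R3, R4, R5, R6, R7, R8} — every variety is covered.
Only S2 contains R8, so S2 is forced; the remaining 4 varieties need at least 2 more pollinators (each remaining pollinator adds at most 3) — so at least 3 pollinators are needed, and 3 is optimal.

3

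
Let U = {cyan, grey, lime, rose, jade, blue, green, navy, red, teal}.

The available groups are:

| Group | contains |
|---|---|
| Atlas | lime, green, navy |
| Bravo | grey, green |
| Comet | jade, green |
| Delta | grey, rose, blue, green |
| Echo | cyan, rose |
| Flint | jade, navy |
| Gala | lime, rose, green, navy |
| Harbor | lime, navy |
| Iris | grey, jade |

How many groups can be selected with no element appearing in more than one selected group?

Bravo, Echo, Flint are pairwise disjoint (Bravo={grey,green}; Echo={cyan,rose}; Flint={jade,navy}).
Every remaining group overlaps one of these, and no 4 of the listed groups are pairwise disjoint, so 3 is the maximum.

3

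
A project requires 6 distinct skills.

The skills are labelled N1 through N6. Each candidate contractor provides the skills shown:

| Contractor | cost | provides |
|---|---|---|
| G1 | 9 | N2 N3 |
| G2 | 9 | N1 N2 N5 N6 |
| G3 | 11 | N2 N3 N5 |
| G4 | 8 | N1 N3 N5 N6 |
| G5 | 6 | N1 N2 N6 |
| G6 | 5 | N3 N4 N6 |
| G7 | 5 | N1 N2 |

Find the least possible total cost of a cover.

G2, G6 together cover every skill (G2 ∪ G6 = {N1, N2, N3, N4, N5, N6}); total cost 9 + 5 = 14.
The greedy pick G6, G7, G4 costs 18; no covering selection beats 14.

14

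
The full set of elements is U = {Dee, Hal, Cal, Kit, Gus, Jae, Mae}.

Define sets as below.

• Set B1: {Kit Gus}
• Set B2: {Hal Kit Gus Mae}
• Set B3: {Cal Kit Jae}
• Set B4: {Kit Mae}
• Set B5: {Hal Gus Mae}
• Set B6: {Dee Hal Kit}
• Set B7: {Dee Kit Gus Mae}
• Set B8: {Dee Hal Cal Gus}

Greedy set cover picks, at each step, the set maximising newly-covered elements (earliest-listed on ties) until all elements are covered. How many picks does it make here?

Greedy: pick B2 (covers 4 new) → pick B3 (covers 2 new) → pick B6 (covers 1 new). Total picks: 3.

3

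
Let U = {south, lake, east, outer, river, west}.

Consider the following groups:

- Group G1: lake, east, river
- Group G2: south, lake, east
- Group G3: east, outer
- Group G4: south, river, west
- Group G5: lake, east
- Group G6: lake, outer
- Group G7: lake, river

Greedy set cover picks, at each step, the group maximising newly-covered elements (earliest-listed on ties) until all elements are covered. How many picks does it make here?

3

Greedy: pick G1 (covers 3 new) → pick G4 (covers 2 new) → pick G3 (covers 1 new). Total picks: 3.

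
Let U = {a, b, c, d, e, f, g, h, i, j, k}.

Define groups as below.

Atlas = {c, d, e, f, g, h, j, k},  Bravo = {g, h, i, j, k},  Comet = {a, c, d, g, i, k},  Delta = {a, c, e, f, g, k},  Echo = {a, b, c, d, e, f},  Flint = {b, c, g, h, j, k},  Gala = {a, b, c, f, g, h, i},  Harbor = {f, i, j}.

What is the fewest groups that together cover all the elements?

2

Take {Bravo, Echo}. Their union is {a, b, c, d, e, f, g, h, i, j, k}, which is all 11 elements.
No single group has all 11 elements (the largest, Atlas, has 8), so 2 is optimal.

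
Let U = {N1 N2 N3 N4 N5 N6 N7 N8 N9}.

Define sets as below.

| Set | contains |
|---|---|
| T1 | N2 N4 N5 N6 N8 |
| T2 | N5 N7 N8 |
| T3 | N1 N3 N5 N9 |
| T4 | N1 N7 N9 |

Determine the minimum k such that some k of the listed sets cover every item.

3

T1 and T3 and T4 together: T1 ∪ T3 ∪ T4 = {N1, N2, N3, N4, N5, N6, N7, N8, N9} — every item is covered.
Only T1 contains N2, so T1 is forced; the remaining 4 items need at least 2 more sets (each remaining set adds at most 3) — so at least 3 sets are needed, and 3 is optimal.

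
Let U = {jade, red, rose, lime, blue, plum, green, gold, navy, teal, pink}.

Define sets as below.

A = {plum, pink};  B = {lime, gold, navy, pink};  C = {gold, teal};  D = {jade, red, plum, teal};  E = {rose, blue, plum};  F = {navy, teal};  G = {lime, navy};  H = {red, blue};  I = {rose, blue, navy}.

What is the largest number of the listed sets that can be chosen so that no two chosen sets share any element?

A, C, G, H are pairwise disjoint (A={plum,pink}; C={gold,teal}; G={lime,navy}; H={red,blue}).
Every remaining set overlaps one of these, and no 5 of the listed sets are pairwise disjoint, so 4 is the maximum.

4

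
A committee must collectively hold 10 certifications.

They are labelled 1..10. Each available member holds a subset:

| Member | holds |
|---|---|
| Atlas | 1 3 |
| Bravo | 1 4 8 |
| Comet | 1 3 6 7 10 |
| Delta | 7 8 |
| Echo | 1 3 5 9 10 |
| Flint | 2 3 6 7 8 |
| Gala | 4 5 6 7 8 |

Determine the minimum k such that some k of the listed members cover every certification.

Echo and Flint and Gala together: Echo ∪ Flint ∪ Gala = {1, 2, 3, 4, 5, 6, 7, 8, 9, 10} — every certification is covered.
Only Flint contains 2, so Flint is forced; the remaining 5 certifications need at least 2 more members (each remaining member adds at most 4) — so at least 3 members are needed, and 3 is optimal.

3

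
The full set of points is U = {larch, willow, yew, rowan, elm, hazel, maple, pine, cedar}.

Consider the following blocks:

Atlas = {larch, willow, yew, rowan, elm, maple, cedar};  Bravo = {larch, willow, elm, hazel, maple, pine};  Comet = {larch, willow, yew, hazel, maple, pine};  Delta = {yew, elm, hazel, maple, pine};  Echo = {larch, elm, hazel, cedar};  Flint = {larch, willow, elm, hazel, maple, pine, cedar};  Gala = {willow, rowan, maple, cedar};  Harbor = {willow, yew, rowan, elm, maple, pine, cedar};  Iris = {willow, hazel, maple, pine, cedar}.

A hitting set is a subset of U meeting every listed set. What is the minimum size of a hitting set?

The 2 points {pine, cedar} hit every block.
No single point lies in every block, so at least 2 are needed and 2 is optimal.

2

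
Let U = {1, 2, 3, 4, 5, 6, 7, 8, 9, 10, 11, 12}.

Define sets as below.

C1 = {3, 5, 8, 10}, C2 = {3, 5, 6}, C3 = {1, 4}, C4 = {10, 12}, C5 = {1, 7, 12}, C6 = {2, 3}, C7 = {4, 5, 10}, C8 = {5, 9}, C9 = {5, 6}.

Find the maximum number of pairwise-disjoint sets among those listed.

C3, C4, C6, C9 are pairwise disjoint (C3={1,4}; C4={10,12}; C6={2,3}; C9={5,6}).
Every remaining set overlaps one of these, and no 5 of the listed sets are pairwise disjoint, so 4 is the maximum.

4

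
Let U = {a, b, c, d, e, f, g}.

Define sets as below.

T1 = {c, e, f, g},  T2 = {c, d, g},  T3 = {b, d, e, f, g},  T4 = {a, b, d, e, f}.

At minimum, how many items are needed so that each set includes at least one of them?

2

H = {a, g} meets every set (each contains at least one member of H), and |H| = 2.
No single item lies in every set, so at least 2 are needed and 2 is optimal.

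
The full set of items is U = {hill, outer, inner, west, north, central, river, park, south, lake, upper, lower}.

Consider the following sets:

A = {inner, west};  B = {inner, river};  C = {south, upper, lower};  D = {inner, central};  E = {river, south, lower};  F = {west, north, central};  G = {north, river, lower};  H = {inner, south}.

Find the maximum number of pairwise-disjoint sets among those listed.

B, C, F are pairwise disjoint (B={inner,river}; C={south,upper,lower}; F={west,north,central}).
Every remaining set overlaps one of these, and no 4 of the listed sets are pairwise disjoint, so 3 is the maximum.

3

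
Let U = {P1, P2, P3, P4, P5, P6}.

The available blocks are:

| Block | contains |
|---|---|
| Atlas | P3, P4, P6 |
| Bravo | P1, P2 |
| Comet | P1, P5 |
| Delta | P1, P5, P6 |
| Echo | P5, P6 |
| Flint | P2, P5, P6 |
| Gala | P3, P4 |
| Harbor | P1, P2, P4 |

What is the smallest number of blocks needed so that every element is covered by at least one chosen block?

3

Delta, Gala, and Harbor cover everything between them: the union {P1, P2, P3, P4, P5, P6} is all of U.
No 2 of the 8 blocks cover everything (all 28 combinations miss at least one element), so 3 is optimal.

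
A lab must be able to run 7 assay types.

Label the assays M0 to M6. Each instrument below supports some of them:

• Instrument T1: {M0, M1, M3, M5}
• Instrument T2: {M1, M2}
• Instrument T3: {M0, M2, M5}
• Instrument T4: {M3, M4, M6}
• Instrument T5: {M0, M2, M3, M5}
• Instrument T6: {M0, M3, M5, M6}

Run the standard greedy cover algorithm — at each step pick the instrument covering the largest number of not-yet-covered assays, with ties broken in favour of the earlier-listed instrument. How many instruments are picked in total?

3

Greedy: pick T1 (covers 4 new) → pick T4 (covers 2 new) → pick T2 (covers 1 new). Total picks: 3.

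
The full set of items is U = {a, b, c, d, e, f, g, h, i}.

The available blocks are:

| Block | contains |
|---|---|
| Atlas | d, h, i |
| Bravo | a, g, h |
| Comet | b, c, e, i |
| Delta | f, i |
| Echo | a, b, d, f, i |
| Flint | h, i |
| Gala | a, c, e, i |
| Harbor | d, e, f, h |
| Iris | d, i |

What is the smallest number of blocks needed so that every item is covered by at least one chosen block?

Bravo, Echo, and Gala cover everything between them: the union {a, b, c, d, e, f, g, h, i} is all of U.
Only Bravo contains g, so Bravo is forced; the remaining 6 items need at least 2 more blocks (each remaining block adds at most 4) — so at least 3 blocks are needed, and 3 is optimal.

3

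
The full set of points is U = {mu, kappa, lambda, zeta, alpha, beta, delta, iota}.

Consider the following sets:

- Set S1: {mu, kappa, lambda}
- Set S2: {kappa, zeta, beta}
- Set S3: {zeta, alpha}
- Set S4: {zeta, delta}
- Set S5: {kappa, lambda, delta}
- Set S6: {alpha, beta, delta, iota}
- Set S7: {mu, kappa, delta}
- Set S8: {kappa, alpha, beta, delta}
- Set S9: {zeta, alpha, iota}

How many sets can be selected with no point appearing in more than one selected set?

S7, S9 are pairwise disjoint (S7={mu,kappa,delta}; S9={zeta,alpha,iota}).
Every remaining set overlaps one of these, and no 3 of the listed sets are pairwise disjoint, so 2 is the maximum.

2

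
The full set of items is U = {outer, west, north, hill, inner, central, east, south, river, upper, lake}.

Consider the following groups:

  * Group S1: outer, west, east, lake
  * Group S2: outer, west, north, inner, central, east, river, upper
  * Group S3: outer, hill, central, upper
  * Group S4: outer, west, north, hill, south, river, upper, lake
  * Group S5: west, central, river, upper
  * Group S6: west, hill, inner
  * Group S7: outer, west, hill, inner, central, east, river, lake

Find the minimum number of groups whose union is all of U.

2

Take {S4, S7}. Their union is {outer, west, north, hill, inner, central, east, south, river, upper, lake}, which is all 11 items.
No single group has all 11 items (the largest, S2, has 8), so 2 is optimal.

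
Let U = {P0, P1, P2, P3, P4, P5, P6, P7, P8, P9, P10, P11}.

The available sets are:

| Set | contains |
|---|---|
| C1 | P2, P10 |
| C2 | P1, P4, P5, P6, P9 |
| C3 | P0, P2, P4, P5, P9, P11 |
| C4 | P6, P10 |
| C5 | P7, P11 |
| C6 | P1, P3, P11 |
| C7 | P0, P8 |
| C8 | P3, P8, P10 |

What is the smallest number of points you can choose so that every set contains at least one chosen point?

H = {P8, P9, P10, P11} meets every set (each contains at least one member of H), and |H| = 4.
The sets C1, C2, C5, C7 are pairwise disjoint, so any hitting set needs a separate point for each — at least 4. Hence 4 is optimal.

4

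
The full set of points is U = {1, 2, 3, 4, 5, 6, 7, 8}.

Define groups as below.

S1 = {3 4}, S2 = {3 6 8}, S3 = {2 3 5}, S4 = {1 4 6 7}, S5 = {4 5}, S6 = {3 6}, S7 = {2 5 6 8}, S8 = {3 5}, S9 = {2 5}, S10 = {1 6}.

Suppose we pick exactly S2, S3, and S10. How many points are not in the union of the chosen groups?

Union of S2, S3, S10 = {1, 2, 3, 5, 6, 8}.
Not covered: 4, 7 — 2 points.

2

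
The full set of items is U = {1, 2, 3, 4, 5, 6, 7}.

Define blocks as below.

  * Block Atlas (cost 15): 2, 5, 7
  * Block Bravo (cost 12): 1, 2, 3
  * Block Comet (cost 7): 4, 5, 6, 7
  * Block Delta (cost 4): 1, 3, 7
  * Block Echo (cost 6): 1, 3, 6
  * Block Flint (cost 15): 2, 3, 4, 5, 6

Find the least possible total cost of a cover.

19

Delta, Flint together cover every item (Delta ∪ Flint = {1, 2, 3, 4, 5, 6, 7}); total cost 4 + 15 = 19.
The greedy pick Delta, Comet, Bravo costs 23; no covering selection beats 19.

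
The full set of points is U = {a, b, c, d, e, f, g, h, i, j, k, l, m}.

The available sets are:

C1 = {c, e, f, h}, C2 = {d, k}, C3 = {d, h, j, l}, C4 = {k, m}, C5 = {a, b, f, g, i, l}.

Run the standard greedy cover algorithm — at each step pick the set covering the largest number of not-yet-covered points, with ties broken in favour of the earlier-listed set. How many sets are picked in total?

Greedy: pick C5 (covers 6 new) → pick C1 (covers 3 new) → pick C2 (covers 2 new) → pick C3 (covers 1 new) → pick C4 (covers 1 new). Total picks: 5.
(The true minimum cover uses only 4 sets, so greedy is not optimal here.)

5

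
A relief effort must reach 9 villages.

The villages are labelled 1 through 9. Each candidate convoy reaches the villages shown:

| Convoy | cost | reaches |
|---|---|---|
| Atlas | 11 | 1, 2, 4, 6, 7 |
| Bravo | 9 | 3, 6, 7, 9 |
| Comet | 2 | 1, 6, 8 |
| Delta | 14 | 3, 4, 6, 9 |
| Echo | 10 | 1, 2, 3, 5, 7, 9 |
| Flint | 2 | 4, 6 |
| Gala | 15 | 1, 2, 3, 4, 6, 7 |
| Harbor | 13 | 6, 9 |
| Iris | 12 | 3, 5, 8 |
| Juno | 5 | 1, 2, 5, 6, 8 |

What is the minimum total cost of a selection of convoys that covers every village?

14

Comet, Echo, Flint together cover every village (Comet ∪ Echo ∪ Flint = {1, 2, 3, 4, 5, 6, 7, 8, 9}); total cost 2 + 10 + 2 = 14.
No covering selection has total cost below 14.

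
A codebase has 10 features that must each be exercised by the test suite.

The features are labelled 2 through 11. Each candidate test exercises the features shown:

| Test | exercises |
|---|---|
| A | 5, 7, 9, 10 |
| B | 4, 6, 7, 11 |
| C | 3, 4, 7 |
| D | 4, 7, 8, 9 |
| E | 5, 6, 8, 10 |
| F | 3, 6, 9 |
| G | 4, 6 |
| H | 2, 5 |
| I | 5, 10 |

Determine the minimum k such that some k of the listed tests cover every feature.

4

B and E and F and H together: B ∪ E ∪ F ∪ H = {2, 3, 4, 5, 6, 7, 8, 9, 10, 11} — every feature is covered.
No 3 of the 9 tests cover everything (all 84 combinations miss at least one feature), so 4 is optimal.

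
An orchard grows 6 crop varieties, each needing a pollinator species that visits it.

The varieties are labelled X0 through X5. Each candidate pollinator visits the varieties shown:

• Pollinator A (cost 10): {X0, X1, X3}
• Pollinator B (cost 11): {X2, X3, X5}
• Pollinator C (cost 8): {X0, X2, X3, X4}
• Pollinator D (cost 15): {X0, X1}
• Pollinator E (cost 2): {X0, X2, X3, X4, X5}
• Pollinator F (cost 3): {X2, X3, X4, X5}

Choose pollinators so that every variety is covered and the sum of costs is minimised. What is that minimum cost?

A, E together cover every variety (A ∪ E = {X0, X1, X2, X3, X4, X5}); total cost 10 + 2 = 12.
No covering selection has total cost below 12.

12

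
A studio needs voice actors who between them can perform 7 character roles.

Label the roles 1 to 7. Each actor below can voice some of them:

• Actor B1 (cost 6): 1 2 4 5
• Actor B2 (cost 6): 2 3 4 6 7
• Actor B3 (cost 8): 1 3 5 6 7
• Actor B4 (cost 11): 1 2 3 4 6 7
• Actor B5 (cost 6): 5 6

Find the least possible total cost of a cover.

12

B1, B2 together cover every role (B1 ∪ B2 = {1, 2, 3, 4, 5, 6, 7}); total cost 6 + 6 = 12.
No covering selection has total cost below 12.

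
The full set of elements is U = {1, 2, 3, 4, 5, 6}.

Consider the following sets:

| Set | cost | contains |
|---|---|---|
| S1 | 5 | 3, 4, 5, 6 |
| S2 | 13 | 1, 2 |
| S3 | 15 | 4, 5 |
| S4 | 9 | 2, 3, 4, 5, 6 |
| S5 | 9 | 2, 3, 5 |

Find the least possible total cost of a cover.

S1, S2 together cover every element (S1 ∪ S2 = {1, 2, 3, 4, 5, 6}); total cost 5 + 13 = 18.
No covering selection has total cost below 18.

18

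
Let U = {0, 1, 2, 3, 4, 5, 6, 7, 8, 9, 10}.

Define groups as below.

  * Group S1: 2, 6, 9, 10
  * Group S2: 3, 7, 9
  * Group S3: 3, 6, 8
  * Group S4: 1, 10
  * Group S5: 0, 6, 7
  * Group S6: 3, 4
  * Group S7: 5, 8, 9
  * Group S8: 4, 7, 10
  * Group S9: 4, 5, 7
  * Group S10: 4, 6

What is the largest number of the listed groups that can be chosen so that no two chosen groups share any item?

S4, S5, S6, S7 are pairwise disjoint (S4={1,10}; S5={0,6,7}; S6={3,4}; S7={5,8,9}).
Every remaining group overlaps one of these, and no 5 of the listed groups are pairwise disjoint, so 4 is the maximum.

4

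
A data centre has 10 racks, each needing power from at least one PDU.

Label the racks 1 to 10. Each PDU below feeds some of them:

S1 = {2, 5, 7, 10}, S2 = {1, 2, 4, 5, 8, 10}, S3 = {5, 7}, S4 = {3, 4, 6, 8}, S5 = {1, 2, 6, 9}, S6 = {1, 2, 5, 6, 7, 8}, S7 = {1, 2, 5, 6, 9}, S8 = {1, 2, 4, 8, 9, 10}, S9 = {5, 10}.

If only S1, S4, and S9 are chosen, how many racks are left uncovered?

Union of S1, S4, S9 = {2, 3, 4, 5, 6, 7, 8, 10}.
Not covered: 1, 9 — 2 racks.

2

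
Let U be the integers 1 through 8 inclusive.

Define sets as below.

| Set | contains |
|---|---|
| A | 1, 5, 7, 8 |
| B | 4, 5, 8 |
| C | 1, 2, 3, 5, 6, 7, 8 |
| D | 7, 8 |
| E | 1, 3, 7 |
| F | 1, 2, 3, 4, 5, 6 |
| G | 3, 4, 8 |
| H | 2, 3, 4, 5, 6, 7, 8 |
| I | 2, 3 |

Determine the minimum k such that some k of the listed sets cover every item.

D and F cover everything between them: the union {1, 2, 3, 4, 5, 6, 7, 8} is all of U.
No single set has all 8 items (the largest, C, has 7), so 2 is optimal.

2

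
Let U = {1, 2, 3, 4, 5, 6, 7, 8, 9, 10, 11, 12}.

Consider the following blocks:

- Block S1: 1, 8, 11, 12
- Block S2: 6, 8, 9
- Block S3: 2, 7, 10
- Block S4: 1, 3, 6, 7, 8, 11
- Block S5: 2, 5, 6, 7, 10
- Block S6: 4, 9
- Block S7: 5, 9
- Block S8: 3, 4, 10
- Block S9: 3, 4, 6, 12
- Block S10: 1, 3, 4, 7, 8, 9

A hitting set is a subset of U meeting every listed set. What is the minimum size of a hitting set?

4

Take H = {2, 4, 9, 11}. Each listed block contains at least one of these, so H is a hitting set of size 4.
No choice of 3 points meets every block, so 4 is the minimum.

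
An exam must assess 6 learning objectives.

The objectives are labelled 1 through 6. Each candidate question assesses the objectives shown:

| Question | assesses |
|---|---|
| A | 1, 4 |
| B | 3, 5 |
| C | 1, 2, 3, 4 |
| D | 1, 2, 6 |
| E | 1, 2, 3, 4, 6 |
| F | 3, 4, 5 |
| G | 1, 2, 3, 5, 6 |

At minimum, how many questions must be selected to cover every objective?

Take {E, G}. Their union is {1, 2, 3, 4, 5, 6}, which is all 6 objectives.
No single question has all 6 objectives (the largest, E, has 5), so 2 is optimal.

2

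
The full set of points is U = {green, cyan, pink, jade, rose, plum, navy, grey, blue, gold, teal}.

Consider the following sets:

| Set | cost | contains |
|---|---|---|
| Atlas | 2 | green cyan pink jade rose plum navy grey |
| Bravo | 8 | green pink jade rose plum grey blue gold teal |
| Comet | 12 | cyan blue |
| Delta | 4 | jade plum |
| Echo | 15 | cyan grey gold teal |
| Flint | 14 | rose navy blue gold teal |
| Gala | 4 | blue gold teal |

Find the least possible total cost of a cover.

6

Atlas, Gala together cover every point (Atlas ∪ Gala = {green, cyan, pink, jade, rose, plum, navy, grey, blue, gold, teal}); total cost 2 + 4 = 6.
No covering selection has total cost below 6.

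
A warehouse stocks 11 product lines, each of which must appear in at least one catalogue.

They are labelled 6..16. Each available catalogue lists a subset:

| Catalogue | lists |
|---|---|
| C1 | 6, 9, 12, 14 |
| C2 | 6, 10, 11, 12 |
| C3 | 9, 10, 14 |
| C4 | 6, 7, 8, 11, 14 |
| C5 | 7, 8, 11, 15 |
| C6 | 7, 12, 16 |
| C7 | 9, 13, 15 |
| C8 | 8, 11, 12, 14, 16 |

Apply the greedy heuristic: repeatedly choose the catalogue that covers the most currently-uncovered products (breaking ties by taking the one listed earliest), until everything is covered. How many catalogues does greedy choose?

Greedy: pick C4 (covers 5 new) → pick C7 (covers 3 new) → pick C2 (covers 2 new) → pick C6 (covers 1 new). Total picks: 4.

4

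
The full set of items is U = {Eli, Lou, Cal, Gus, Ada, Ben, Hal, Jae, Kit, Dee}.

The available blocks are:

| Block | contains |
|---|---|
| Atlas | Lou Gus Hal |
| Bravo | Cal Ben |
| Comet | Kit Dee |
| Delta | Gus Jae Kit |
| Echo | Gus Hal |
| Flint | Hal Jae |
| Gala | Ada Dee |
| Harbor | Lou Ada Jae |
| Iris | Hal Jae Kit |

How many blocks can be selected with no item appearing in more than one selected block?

4

Bravo, Comet, Echo, Harbor are pairwise disjoint (Bravo={Cal,Ben}; Comet={Kit,Dee}; Echo={Gus,Hal}; Harbor={Lou,Ada,Jae}).
Every remaining block overlaps one of these, and no 5 of the listed blocks are pairwise disjoint, so 4 is the maximum.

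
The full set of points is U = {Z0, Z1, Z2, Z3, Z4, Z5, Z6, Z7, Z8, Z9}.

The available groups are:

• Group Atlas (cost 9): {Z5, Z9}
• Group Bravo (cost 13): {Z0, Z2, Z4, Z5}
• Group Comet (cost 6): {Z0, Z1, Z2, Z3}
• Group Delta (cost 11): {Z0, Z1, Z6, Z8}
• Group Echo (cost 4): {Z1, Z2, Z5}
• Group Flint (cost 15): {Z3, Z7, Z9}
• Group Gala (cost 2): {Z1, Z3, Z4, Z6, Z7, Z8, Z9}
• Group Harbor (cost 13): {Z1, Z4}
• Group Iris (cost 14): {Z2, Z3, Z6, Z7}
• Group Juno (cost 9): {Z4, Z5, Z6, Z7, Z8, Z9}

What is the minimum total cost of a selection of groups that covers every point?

Comet, Echo, Gala together cover every point (Comet ∪ Echo ∪ Gala = {Z0, Z1, Z2, Z3, Z4, Z5, Z6, Z7, Z8, Z9}); total cost 6 + 4 + 2 = 12.
No covering selection has total cost below 12.

12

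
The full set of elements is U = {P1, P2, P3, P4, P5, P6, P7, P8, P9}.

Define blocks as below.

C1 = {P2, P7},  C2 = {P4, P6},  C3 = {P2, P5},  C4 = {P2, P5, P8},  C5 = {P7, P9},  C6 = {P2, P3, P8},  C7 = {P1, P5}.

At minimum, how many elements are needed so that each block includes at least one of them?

4

H = {P1, P2, P4, P7} meets every block (each contains at least one member of H), and |H| = 4.
The blocks C2, C5, C6, C7 are pairwise disjoint, so any hitting set needs a separate element for each — at least 4. Hence 4 is optimal.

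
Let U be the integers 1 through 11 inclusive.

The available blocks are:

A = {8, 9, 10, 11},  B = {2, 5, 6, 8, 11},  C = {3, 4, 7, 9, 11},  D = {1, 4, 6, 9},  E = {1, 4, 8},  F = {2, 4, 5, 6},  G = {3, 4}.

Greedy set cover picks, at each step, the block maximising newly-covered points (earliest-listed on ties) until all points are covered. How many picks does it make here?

Greedy: pick B (covers 5 new) → pick C (covers 4 new) → pick A (covers 1 new) → pick D (covers 1 new). Total picks: 4.

4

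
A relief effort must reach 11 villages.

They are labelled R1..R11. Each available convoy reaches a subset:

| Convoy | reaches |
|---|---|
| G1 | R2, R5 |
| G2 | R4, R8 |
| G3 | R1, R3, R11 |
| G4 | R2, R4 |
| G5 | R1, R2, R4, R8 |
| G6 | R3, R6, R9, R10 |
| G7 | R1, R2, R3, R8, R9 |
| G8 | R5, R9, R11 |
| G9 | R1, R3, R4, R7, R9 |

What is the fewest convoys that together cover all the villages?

4

G6 and G7 and G8 and G9 together: G6 ∪ G7 ∪ G8 ∪ G9 = {R1, R2, R3, R4, R5, R6, R7, R8, R9, R10, R11} — every village is covered.
Only G9 contains R7, so G9 is forced; the remaining 6 villages need at least 3 more convoys (each remaining convoy adds at most 2) — so at least 4 convoys are needed, and 4 is optimal.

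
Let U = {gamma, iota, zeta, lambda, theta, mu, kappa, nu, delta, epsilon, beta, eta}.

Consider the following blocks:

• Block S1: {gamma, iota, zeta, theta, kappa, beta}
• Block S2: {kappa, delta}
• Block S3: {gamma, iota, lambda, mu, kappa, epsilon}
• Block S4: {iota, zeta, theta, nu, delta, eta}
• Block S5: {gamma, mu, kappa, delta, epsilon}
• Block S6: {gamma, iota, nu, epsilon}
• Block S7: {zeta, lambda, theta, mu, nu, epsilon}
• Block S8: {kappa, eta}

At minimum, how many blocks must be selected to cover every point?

3

S1 and S4 and S7 together: S1 ∪ S4 ∪ S7 = {gamma, iota, zeta, lambda, theta, mu, kappa, nu, delta, epsilon, beta, eta} — every point is covered.
Only S1 contains beta, so S1 is forced; the remaining 6 points need at least 2 more blocks (each remaining block adds at most 4) — so at least 3 blocks are needed, and 3 is optimal.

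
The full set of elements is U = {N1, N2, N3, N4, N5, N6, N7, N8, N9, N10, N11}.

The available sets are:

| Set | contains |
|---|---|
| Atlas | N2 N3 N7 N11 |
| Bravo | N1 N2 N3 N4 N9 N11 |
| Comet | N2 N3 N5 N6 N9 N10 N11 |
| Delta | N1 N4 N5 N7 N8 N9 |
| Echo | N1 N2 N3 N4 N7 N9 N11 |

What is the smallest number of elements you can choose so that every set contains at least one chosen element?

2

Take H = {N2, N5}. Each listed set contains at least one of these, so H is a hitting set of size 2.
No single element lies in every set, so at least 2 are needed and 2 is optimal.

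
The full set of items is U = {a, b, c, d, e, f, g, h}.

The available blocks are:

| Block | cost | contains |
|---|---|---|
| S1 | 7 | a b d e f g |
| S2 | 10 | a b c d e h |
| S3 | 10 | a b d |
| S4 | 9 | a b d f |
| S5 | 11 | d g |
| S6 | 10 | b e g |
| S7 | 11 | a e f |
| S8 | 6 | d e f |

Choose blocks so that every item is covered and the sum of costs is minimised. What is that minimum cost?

S1, S2 together cover every item (S1 ∪ S2 = {a, b, c, d, e, f, g, h}); total cost 7 + 10 = 17.
No covering selection has total cost below 17.

17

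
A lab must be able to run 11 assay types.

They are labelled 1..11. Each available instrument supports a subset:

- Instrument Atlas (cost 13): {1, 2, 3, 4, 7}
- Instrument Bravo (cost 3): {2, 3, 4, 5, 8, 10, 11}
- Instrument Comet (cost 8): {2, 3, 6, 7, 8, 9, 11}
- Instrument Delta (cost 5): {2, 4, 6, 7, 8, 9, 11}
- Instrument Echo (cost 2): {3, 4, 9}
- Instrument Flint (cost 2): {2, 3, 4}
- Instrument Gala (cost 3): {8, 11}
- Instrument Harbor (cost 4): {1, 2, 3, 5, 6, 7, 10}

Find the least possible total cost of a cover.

9

Echo, Gala, Harbor together cover every assay (Echo ∪ Gala ∪ Harbor = {1, 2, 3, 4, 5, 6, 7, 8, 9, 10, 11}); total cost 2 + 3 + 4 = 9.
No covering selection has total cost below 9.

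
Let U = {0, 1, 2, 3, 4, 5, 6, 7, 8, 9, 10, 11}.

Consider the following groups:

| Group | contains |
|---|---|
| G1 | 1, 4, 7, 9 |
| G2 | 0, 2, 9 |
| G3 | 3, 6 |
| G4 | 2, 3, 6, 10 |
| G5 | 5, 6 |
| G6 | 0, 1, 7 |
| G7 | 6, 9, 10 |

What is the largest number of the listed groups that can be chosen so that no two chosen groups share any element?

G6, G7 are pairwise disjoint (G6={0,1,7}; G7={6,9,10}).
Every remaining group overlaps one of these, and no 3 of the listed groups are pairwise disjoint, so 2 is the maximum.

2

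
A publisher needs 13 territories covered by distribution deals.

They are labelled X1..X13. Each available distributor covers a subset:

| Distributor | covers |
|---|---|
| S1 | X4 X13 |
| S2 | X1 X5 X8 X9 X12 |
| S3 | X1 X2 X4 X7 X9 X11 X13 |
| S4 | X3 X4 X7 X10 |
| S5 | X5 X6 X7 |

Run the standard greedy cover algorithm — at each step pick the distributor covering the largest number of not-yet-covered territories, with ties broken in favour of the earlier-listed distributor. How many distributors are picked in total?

Greedy: pick S3 (covers 7 new) → pick S2 (covers 3 new) → pick S4 (covers 2 new) → pick S5 (covers 1 new). Total picks: 4.

4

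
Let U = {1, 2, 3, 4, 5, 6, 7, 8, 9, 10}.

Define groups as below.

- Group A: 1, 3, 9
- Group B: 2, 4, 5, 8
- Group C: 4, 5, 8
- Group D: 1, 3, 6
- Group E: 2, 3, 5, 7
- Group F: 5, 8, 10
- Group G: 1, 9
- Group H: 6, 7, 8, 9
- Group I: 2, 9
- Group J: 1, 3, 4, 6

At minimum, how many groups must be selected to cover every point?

E, F, H, and J cover everything between them: the union {1, 2, 3, 4, 5, 6, 7, 8, 9, 10} is all of U.
No 3 of the 10 groups cover everything (all 120 combinations miss at least one point), so 4 is optimal.

4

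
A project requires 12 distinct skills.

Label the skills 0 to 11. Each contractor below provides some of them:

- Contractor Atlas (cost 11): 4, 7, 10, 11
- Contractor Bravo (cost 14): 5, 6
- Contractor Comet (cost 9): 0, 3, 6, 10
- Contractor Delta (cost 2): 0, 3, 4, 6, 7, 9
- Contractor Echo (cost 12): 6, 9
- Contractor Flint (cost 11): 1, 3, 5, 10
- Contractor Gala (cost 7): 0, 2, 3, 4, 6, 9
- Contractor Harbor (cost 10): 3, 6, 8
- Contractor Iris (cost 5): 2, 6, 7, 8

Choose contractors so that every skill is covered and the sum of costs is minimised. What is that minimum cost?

Atlas, Delta, Flint, Iris together cover every skill (Atlas ∪ Delta ∪ Flint ∪ Iris = {0, 1, 2, 3, 4, 5, 6, 7, 8, 9, 10, 11}); total cost 11 + 2 + 11 + 5 = 29.
No covering selection has total cost below 29.

29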